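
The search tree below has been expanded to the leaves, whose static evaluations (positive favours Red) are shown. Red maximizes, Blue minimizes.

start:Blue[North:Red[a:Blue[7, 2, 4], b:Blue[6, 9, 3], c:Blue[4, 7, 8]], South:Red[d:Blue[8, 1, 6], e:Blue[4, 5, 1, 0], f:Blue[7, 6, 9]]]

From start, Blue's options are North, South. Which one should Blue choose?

North

a (Blue): min(7, 2, 4) = 2
b (Blue): min(6, 9, 3) = 3
c (Blue): min(4, 7, 8) = 4
North (Red): max(2, 3, 4) = 4
d (Blue): min(8, 1, 6) = 1
e (Blue): min(4, 5, 1, 0) = 0
f (Blue): min(7, 6, 9) = 6
South (Red): max(1, 0, 6) = 6
start (Blue): min(4, 6) = 4
Blue at start wants the lowest of {North=4, South=6}, so chooses North.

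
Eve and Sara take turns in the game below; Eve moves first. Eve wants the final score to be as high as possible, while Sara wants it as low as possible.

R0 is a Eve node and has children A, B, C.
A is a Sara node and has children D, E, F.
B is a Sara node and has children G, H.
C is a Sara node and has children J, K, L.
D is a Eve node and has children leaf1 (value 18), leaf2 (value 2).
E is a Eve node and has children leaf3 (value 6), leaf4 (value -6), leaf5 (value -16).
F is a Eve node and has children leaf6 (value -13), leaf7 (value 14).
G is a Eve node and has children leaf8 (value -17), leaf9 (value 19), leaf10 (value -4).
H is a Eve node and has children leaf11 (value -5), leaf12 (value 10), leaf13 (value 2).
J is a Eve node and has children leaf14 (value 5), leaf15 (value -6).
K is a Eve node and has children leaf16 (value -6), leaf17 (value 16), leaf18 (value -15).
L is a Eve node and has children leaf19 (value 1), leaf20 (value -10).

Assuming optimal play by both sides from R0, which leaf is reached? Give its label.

D (Eve): max(18, 2) = 18
E (Eve): max(6, -6, -16) = 6
F (Eve): max(-13, 14) = 14
A (Sara): min(18, 6, 14) = 6
G (Eve): max(-17, 19, -4) = 19
H (Eve): max(-5, 10, 2) = 10
B (Sara): min(19, 10) = 10
J (Eve): max(5, -6) = 5
K (Eve): max(-6, 16, -15) = 16
L (Eve): max(1, -10) = 1
C (Sara): min(5, 16, 1) = 1
R0 (Eve): max(6, 10, 1) = 10
At R0, Eve picks B (highest: 10).
At B, Sara picks H (lowest: 10).
At H, Eve picks leaf12 (highest: 10).
Terminal value 10.

leaf12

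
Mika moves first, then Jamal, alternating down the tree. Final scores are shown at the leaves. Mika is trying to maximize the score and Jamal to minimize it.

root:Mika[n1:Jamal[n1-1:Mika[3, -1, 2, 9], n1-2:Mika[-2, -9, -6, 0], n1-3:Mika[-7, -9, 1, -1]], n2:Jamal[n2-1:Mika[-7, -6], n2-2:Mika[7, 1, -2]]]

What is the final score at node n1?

n1-1 (Mika): max(3, -1, 2, 9) = 9
n1-2 (Mika): max(-2, -9, -6, 0) = 0
n1-3 (Mika): max(-7, -9, 1, -1) = 1
n1 (Jamal): min(9, 0, 1) = 0

0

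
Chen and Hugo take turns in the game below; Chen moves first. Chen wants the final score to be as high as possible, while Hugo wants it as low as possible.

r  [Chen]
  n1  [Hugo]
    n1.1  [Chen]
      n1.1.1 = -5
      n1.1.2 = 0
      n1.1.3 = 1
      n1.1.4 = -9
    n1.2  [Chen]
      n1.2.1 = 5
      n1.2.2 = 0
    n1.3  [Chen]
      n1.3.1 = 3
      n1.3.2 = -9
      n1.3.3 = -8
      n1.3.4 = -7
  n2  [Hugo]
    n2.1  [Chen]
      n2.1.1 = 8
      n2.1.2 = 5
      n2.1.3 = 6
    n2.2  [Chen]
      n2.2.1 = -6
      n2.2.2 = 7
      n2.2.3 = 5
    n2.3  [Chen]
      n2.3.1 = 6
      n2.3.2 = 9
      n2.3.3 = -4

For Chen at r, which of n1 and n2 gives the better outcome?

n1.1 (Chen): max(-5, 0, 1, -9) = 1
n1.2 (Chen): max(5, 0) = 5
n1.3 (Chen): max(3, -9, -8, -7) = 3
n1 (Hugo): min(1, 5, 3) = 1
n2.1 (Chen): max(8, 5, 6) = 8
n2.2 (Chen): max(-6, 7, 5) = 7
n2.3 (Chen): max(6, 9, -4) = 9
n2 (Hugo): min(8, 7, 9) = 7
Chen prefers the higher value; n1=1, n2=7. n2 is better since 7 > 1.

n2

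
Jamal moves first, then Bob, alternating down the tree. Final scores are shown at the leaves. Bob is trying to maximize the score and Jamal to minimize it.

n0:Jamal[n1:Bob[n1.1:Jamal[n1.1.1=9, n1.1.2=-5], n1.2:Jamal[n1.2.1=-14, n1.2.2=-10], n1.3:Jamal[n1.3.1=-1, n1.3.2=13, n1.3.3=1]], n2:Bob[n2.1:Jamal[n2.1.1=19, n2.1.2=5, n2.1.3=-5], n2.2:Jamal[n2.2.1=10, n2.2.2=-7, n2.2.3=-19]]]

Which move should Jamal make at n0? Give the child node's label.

n2

n1.1 (Jamal): min(9, -5) = -5
n1.2 (Jamal): min(-14, -10) = -14
n1.3 (Jamal): min(-1, 13, 1) = -1
n1 (Bob): max(-5, -14, -1) = -1
n2.1 (Jamal): min(19, 5, -5) = -5
n2.2 (Jamal): min(10, -7, -19) = -19
n2 (Bob): max(-5, -19) = -5
n0 (Jamal): min(-1, -5) = -5
Jamal at n0 wants the lowest of {n1=-1, n2=-5}, so chooses n2.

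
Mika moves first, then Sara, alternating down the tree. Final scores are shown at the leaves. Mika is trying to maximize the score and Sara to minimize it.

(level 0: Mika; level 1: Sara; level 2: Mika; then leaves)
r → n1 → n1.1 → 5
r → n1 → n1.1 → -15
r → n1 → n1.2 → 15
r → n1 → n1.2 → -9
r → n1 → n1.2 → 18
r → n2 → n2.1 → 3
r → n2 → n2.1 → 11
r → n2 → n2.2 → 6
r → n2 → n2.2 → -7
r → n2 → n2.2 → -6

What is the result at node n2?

6

n2.1 (Mika): max(3, 11) = 11
n2.2 (Mika): max(6, -7, -6) = 6
n2 (Sara): min(11, 6) = 6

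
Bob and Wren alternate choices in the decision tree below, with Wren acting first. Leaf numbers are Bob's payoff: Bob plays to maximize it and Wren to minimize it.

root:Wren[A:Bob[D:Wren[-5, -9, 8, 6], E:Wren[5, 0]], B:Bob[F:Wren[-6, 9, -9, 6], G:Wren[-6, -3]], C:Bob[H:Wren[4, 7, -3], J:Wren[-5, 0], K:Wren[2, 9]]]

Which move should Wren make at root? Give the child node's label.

B

D (Wren): min(-5, -9, 8, 6) = -9
E (Wren): min(5, 0) = 0
A (Bob): max(-9, 0) = 0
F (Wren): min(-6, 9, -9, 6) = -9
G (Wren): min(-6, -3) = -6
B (Bob): max(-9, -6) = -6
H (Wren): min(4, 7, -3) = -3
J (Wren): min(-5, 0) = -5
K (Wren): min(2, 9) = 2
C (Bob): max(-3, -5, 2) = 2
root (Wren): min(0, -6, 2) = -6
Wren at root wants the lowest of {A=0, B=-6, C=2}, so chooses B.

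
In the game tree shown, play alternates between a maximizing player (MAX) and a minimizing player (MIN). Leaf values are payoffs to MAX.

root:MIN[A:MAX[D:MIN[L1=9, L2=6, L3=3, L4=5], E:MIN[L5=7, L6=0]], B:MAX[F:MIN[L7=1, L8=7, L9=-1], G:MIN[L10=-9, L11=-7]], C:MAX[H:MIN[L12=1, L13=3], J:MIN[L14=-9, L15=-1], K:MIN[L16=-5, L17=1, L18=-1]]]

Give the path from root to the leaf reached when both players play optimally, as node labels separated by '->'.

D (MIN): min(9, 6, 3, 5) = 3
E (MIN): min(7, 0) = 0
A (MAX): max(3, 0) = 3
F (MIN): min(1, 7, -1) = -1
G (MIN): min(-9, -7) = -9
B (MAX): max(-1, -9) = -1
H (MIN): min(1, 3) = 1
J (MIN): min(-9, -1) = -9
K (MIN): min(-5, 1, -1) = -5
C (MAX): max(1, -9, -5) = 1
root (MIN): min(3, -1, 1) = -1
At root, MIN picks B (lowest: -1).
At B, MAX picks F (highest: -1).
At F, MIN picks L9 (lowest: -1).
Terminal value -1.

root -> B -> F -> L9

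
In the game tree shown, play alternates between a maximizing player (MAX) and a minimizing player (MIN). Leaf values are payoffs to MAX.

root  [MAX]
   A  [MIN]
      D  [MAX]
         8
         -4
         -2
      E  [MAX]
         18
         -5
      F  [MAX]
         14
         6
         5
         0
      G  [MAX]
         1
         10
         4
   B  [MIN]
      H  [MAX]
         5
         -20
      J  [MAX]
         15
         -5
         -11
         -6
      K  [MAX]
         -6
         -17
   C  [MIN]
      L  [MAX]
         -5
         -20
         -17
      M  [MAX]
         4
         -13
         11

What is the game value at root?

8

D (MAX): max(8, -4, -2) = 8
E (MAX): max(18, -5) = 18
F (MAX): max(14, 6, 5, 0) = 14
G (MAX): max(1, 10, 4) = 10
A (MIN): min(8, 18, 14, 10) = 8
H (MAX): max(5, -20) = 5
J (MAX): max(15, -5, -11, -6) = 15
K (MAX): max(-6, -17) = -6
B (MIN): min(5, 15, -6) = -6
L (MAX): max(-5, -20, -17) = -5
M (MAX): max(4, -13, 11) = 11
C (MIN): min(-5, 11) = -5
root (MAX): max(8, -6, -5) = 8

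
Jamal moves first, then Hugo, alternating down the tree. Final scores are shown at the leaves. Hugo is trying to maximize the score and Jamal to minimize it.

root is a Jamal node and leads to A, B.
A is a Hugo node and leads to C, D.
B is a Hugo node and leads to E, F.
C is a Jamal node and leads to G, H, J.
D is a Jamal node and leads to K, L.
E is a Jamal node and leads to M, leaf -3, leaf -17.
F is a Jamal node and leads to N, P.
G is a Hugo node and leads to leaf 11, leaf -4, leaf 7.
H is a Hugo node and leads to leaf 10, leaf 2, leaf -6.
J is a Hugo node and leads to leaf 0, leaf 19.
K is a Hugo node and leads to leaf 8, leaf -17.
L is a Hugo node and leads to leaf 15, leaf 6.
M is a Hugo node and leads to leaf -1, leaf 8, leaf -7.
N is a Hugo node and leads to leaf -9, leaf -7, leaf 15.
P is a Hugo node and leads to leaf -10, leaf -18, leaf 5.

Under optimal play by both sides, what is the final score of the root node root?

G (Hugo): max(11, -4, 7) = 11
H (Hugo): max(10, 2, -6) = 10
J (Hugo): max(0, 19) = 19
C (Jamal): min(11, 10, 19) = 10
K (Hugo): max(8, -17) = 8
L (Hugo): max(15, 6) = 15
D (Jamal): min(8, 15) = 8
A (Hugo): max(10, 8) = 10
M (Hugo): max(-1, 8, -7) = 8
E (Jamal): min(8, -3, -17) = -17
N (Hugo): max(-9, -7, 15) = 15
P (Hugo): max(-10, -18, 5) = 5
F (Jamal): min(15, 5) = 5
B (Hugo): max(-17, 5) = 5
root (Jamal): min(10, 5) = 5

5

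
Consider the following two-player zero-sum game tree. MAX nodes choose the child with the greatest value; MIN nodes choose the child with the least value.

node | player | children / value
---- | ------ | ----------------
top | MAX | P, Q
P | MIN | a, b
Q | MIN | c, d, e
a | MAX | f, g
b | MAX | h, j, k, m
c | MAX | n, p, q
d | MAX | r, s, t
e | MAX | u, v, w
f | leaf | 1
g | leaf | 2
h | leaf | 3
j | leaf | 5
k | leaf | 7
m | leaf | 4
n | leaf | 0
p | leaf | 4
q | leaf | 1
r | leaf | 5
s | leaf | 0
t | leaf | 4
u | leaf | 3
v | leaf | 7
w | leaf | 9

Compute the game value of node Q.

c (MAX): max(0, 4, 1) = 4
d (MAX): max(5, 0, 4) = 5
e (MAX): max(3, 7, 9) = 9
Q (MIN): min(4, 5, 9) = 4

4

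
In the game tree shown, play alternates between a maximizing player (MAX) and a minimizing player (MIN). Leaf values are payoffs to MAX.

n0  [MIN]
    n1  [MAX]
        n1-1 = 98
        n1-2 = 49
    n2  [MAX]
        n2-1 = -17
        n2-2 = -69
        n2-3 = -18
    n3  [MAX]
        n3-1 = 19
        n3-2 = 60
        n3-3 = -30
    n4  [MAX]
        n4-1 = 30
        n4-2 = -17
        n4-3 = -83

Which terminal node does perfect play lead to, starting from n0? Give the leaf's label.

n1 (MAX): max(98, 49) = 98
n2 (MAX): max(-17, -69, -18) = -17
n3 (MAX): max(19, 60, -30) = 60
n4 (MAX): max(30, -17, -83) = 30
n0 (MIN): min(98, -17, 60, 30) = -17
At n0, MIN picks n2 (lowest: -17).
At n2, MAX picks n2-1 (highest: -17).
Terminal value -17.

n2-1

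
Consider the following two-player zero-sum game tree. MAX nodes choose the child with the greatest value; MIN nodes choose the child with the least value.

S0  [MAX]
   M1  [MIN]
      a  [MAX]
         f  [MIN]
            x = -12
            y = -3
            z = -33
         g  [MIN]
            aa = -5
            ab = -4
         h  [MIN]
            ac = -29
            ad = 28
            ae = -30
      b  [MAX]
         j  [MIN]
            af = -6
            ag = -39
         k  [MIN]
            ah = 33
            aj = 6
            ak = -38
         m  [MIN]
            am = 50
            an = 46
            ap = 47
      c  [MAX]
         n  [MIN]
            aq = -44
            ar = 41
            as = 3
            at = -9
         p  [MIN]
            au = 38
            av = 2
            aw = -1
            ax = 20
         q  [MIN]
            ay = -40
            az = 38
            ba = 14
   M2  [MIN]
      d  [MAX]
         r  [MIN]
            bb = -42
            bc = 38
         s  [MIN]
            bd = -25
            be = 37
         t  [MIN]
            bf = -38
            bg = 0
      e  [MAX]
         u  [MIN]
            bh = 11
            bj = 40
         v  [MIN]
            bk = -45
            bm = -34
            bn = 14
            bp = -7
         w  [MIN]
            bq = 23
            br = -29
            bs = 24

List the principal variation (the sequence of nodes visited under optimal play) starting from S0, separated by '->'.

f (MIN): min(-12, -3, -33) = -33
g (MIN): min(-5, -4) = -5
h (MIN): min(-29, 28, -30) = -30
a (MAX): max(-33, -5, -30) = -5
j (MIN): min(-6, -39) = -39
k (MIN): min(33, 6, -38) = -38
m (MIN): min(50, 46, 47) = 46
b (MAX): max(-39, -38, 46) = 46
n (MIN): min(-44, 41, 3, -9) = -44
p (MIN): min(38, 2, -1, 20) = -1
q (MIN): min(-40, 38, 14) = -40
c (MAX): max(-44, -1, -40) = -1
M1 (MIN): min(-5, 46, -1) = -5
r (MIN): min(-42, 38) = -42
s (MIN): min(-25, 37) = -25
t (MIN): min(-38, 0) = -38
d (MAX): max(-42, -25, -38) = -25
u (MIN): min(11, 40) = 11
v (MIN): min(-45, -34, 14, -7) = -45
w (MIN): min(23, -29, 24) = -29
e (MAX): max(11, -45, -29) = 11
M2 (MIN): min(-25, 11) = -25
S0 (MAX): max(-5, -25) = -5
At S0, MAX picks M1 (highest: -5).
At M1, MIN picks a (lowest: -5).
At a, MAX picks g (highest: -5).
At g, MIN picks aa (lowest: -5).
Terminal value -5.

S0 -> M1 -> a -> g -> aa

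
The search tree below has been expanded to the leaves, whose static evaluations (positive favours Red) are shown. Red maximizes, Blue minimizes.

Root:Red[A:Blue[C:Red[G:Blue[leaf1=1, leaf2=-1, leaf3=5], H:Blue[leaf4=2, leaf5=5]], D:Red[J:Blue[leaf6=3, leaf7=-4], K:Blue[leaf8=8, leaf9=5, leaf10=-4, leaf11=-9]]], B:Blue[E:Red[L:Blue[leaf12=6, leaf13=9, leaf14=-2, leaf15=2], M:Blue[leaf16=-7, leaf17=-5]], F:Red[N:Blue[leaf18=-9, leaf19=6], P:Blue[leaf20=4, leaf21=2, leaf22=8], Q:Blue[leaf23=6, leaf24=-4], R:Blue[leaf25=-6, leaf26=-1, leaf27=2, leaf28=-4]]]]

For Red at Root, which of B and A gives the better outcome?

B

L (Blue): min(6, 9, -2, 2) = -2
M (Blue): min(-7, -5) = -7
E (Red): max(-2, -7) = -2
N (Blue): min(-9, 6) = -9
P (Blue): min(4, 2, 8) = 2
Q (Blue): min(6, -4) = -4
R (Blue): min(-6, -1, 2, -4) = -6
F (Red): max(-9, 2, -4, -6) = 2
B (Blue): min(-2, 2) = -2
G (Blue): min(1, -1, 5) = -1
H (Blue): min(2, 5) = 2
C (Red): max(-1, 2) = 2
J (Blue): min(3, -4) = -4
K (Blue): min(8, 5, -4, -9) = -9
D (Red): max(-4, -9) = -4
A (Blue): min(2, -4) = -4
Red prefers the higher value; B=-2, A=-4. B is better since -2 > -4.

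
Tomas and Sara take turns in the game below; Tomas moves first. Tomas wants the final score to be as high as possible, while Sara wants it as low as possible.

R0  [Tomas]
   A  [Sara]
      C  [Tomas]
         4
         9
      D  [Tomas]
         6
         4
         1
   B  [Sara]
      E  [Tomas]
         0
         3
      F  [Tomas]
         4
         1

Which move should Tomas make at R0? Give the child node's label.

A

C (Tomas): max(4, 9) = 9
D (Tomas): max(6, 4, 1) = 6
A (Sara): min(9, 6) = 6
E (Tomas): max(0, 3) = 3
F (Tomas): max(4, 1) = 4
B (Sara): min(3, 4) = 3
R0 (Tomas): max(6, 3) = 6
Tomas at R0 wants the highest of {A=6, B=3}, so chooses A.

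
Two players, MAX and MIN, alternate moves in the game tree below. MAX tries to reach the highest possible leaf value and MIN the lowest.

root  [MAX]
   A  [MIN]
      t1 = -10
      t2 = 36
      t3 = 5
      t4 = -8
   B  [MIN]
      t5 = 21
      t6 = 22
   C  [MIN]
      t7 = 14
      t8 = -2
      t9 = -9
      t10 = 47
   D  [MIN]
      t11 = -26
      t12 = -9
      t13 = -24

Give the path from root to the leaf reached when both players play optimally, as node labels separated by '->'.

root -> B -> t5

A (MIN): min(-10, 36, 5, -8) = -10
B (MIN): min(21, 22) = 21
C (MIN): min(14, -2, -9, 47) = -9
D (MIN): min(-26, -9, -24) = -26
root (MAX): max(-10, 21, -9, -26) = 21
At root, MAX picks B (highest: 21).
At B, MIN picks t5 (lowest: 21).
Terminal value 21.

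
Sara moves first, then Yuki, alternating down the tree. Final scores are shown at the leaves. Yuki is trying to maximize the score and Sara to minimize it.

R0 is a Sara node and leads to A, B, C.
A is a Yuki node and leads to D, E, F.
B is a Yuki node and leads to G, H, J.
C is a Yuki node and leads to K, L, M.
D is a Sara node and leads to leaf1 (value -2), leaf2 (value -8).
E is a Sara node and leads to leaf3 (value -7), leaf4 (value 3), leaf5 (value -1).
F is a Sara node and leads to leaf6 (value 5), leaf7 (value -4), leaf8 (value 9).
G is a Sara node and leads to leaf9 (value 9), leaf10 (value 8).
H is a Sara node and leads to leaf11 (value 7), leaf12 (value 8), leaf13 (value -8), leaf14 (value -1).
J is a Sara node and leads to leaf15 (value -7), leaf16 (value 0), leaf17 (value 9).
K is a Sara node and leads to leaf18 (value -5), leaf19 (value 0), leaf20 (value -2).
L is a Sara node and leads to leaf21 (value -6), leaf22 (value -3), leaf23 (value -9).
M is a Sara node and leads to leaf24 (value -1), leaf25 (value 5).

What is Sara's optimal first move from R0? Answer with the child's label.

D (Sara): min(-2, -8) = -8
E (Sara): min(-7, 3, -1) = -7
F (Sara): min(5, -4, 9) = -4
A (Yuki): max(-8, -7, -4) = -4
G (Sara): min(9, 8) = 8
H (Sara): min(7, 8, -8, -1) = -8
J (Sara): min(-7, 0, 9) = -7
B (Yuki): max(8, -8, -7) = 8
K (Sara): min(-5, 0, -2) = -5
L (Sara): min(-6, -3, -9) = -9
M (Sara): min(-1, 5) = -1
C (Yuki): max(-5, -9, -1) = -1
R0 (Sara): min(-4, 8, -1) = -4
Sara at R0 wants the lowest of {A=-4, B=8, C=-1}, so chooses A.

A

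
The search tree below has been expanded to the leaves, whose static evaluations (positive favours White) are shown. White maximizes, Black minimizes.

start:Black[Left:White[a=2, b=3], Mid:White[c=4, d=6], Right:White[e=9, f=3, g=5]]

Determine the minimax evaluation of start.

Left (White): max(2, 3) = 3
Mid (White): max(4, 6) = 6
Right (White): max(9, 3, 5) = 9
start (Black): min(3, 6, 9) = 3

3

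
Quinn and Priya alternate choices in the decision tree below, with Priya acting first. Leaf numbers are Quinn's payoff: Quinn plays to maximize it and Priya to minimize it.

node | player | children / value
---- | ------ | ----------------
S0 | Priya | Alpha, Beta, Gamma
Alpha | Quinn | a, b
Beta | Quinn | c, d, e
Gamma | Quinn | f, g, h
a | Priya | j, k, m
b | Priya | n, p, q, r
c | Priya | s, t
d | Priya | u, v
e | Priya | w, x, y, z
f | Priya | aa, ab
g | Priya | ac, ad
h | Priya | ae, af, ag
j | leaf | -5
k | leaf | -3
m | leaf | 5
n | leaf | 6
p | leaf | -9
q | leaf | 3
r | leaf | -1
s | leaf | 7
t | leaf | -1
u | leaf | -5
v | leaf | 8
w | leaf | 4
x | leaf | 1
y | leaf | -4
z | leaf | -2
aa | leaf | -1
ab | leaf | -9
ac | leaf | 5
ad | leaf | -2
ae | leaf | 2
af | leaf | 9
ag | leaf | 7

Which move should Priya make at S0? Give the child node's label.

Alpha

a (Priya): min(-5, -3, 5) = -5
b (Priya): min(6, -9, 3, -1) = -9
Alpha (Quinn): max(-5, -9) = -5
c (Priya): min(7, -1) = -1
d (Priya): min(-5, 8) = -5
e (Priya): min(4, 1, -4, -2) = -4
Beta (Quinn): max(-1, -5, -4) = -1
f (Priya): min(-1, -9) = -9
g (Priya): min(5, -2) = -2
h (Priya): min(2, 9, 7) = 2
Gamma (Quinn): max(-9, -2, 2) = 2
S0 (Priya): min(-5, -1, 2) = -5
Priya at S0 wants the lowest of {Alpha=-5, Beta=-1, Gamma=2}, so chooses Alpha.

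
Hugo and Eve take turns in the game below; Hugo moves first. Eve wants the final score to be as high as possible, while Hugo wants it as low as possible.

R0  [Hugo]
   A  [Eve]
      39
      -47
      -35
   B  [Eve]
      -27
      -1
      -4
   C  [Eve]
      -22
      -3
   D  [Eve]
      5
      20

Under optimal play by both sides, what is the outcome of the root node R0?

-3

A (Eve): max(39, -47, -35) = 39
B (Eve): max(-27, -1, -4) = -1
C (Eve): max(-22, -3) = -3
D (Eve): max(5, 20) = 20
R0 (Hugo): min(39, -1, -3, 20) = -3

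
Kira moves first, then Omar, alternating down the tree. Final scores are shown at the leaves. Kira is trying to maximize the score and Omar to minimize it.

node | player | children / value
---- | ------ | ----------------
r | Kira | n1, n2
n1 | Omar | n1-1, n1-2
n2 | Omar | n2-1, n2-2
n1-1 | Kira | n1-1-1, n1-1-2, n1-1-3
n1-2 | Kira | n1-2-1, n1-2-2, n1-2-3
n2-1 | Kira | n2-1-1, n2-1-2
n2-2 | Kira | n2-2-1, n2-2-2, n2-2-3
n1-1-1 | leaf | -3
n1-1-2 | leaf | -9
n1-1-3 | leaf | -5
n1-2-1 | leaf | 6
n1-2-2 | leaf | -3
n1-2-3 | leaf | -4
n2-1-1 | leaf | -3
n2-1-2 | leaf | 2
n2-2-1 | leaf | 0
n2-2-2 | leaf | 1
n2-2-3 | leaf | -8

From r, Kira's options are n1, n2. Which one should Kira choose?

n1-1 (Kira): max(-3, -9, -5) = -3
n1-2 (Kira): max(6, -3, -4) = 6
n1 (Omar): min(-3, 6) = -3
n2-1 (Kira): max(-3, 2) = 2
n2-2 (Kira): max(0, 1, -8) = 1
n2 (Omar): min(2, 1) = 1
r (Kira): max(-3, 1) = 1
Kira at r wants the highest of {n1=-3, n2=1}, so chooses n2.

n2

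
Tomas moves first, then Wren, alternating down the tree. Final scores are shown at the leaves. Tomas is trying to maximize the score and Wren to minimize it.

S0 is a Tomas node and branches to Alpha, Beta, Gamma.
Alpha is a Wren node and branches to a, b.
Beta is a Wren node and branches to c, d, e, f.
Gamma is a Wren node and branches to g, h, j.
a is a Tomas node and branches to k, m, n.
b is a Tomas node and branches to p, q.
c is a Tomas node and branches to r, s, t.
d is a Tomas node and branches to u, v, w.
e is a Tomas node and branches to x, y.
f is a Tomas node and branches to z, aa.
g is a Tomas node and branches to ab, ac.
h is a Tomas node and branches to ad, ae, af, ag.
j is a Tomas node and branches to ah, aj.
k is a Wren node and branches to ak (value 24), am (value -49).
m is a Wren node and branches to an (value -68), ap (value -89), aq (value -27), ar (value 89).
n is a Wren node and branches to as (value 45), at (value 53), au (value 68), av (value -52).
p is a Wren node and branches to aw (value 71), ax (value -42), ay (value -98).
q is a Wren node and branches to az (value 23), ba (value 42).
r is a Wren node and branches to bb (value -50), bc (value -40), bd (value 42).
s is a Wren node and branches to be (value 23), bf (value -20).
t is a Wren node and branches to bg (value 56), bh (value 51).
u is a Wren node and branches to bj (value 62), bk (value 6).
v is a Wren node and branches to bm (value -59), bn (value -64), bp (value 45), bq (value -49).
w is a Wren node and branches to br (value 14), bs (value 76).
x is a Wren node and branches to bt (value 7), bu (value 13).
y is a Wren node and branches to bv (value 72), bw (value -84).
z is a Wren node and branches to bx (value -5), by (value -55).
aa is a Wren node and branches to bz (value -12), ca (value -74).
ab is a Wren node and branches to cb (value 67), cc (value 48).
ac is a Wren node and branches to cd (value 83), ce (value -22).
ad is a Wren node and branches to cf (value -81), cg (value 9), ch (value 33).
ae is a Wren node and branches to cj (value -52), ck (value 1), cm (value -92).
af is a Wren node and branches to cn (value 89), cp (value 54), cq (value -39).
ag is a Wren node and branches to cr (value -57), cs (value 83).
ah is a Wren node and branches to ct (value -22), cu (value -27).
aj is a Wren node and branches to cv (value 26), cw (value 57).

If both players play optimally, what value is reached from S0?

-39

k (Wren): min(24, -49) = -49
m (Wren): min(-68, -89, -27, 89) = -89
n (Wren): min(45, 53, 68, -52) = -52
a (Tomas): max(-49, -89, -52) = -49
p (Wren): min(71, -42, -98) = -98
q (Wren): min(23, 42) = 23
b (Tomas): max(-98, 23) = 23
Alpha (Wren): min(-49, 23) = -49
r (Wren): min(-50, -40, 42) = -50
s (Wren): min(23, -20) = -20
t (Wren): min(56, 51) = 51
c (Tomas): max(-50, -20, 51) = 51
u (Wren): min(62, 6) = 6
v (Wren): min(-59, -64, 45, -49) = -64
w (Wren): min(14, 76) = 14
d (Tomas): max(6, -64, 14) = 14
x (Wren): min(7, 13) = 7
y (Wren): min(72, -84) = -84
e (Tomas): max(7, -84) = 7
z (Wren): min(-5, -55) = -55
aa (Wren): min(-12, -74) = -74
f (Tomas): max(-55, -74) = -55
Beta (Wren): min(51, 14, 7, -55) = -55
ab (Wren): min(67, 48) = 48
ac (Wren): min(83, -22) = -22
g (Tomas): max(48, -22) = 48
ad (Wren): min(-81, 9, 33) = -81
ae (Wren): min(-52, 1, -92) = -92
af (Wren): min(89, 54, -39) = -39
ag (Wren): min(-57, 83) = -57
h (Tomas): max(-81, -92, -39, -57) = -39
ah (Wren): min(-22, -27) = -27
aj (Wren): min(26, 57) = 26
j (Tomas): max(-27, 26) = 26
Gamma (Wren): min(48, -39, 26) = -39
S0 (Tomas): max(-49, -55, -39) = -39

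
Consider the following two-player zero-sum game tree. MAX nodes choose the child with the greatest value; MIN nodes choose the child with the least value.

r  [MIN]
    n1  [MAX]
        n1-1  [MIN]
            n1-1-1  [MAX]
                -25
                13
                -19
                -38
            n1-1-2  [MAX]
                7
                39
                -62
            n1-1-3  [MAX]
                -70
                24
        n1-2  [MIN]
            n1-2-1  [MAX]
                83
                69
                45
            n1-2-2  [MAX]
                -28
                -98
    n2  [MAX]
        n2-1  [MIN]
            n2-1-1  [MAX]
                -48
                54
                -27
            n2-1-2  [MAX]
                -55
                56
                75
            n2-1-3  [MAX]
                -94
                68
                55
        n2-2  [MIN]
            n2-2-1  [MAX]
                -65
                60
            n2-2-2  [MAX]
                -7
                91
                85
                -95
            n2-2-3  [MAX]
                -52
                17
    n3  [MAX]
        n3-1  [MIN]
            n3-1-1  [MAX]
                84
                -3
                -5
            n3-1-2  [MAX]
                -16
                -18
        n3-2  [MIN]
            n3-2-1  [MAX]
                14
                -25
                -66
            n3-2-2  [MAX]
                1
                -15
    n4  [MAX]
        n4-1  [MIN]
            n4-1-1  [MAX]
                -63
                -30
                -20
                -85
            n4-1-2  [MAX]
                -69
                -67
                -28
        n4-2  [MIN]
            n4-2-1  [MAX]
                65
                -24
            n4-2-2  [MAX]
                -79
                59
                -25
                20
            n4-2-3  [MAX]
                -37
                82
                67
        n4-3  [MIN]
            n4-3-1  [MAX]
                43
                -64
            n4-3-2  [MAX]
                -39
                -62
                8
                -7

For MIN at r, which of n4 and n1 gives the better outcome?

n1

n4-1-1 (MAX): max(-63, -30, -20, -85) = -20
n4-1-2 (MAX): max(-69, -67, -28) = -28
n4-1 (MIN): min(-20, -28) = -28
n4-2-1 (MAX): max(65, -24) = 65
n4-2-2 (MAX): max(-79, 59, -25, 20) = 59
n4-2-3 (MAX): max(-37, 82, 67) = 82
n4-2 (MIN): min(65, 59, 82) = 59
n4-3-1 (MAX): max(43, -64) = 43
n4-3-2 (MAX): max(-39, -62, 8, -7) = 8
n4-3 (MIN): min(43, 8) = 8
n4 (MAX): max(-28, 59, 8) = 59
n1-1-1 (MAX): max(-25, 13, -19, -38) = 13
n1-1-2 (MAX): max(7, 39, -62) = 39
n1-1-3 (MAX): max(-70, 24) = 24
n1-1 (MIN): min(13, 39, 24) = 13
n1-2-1 (MAX): max(83, 69, 45) = 83
n1-2-2 (MAX): max(-28, -98) = -28
n1-2 (MIN): min(83, -28) = -28
n1 (MAX): max(13, -28) = 13
MIN prefers the lower value; n4=59, n1=13. n1 is better since 13 < 59.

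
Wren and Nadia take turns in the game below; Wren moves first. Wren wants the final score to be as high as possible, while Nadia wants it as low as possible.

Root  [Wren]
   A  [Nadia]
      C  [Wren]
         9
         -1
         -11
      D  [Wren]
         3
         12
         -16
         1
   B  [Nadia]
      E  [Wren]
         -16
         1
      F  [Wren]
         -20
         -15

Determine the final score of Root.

9

C (Wren): max(9, -1, -11) = 9
D (Wren): max(3, 12, -16, 1) = 12
A (Nadia): min(9, 12) = 9
E (Wren): max(-16, 1) = 1
F (Wren): max(-20, -15) = -15
B (Nadia): min(1, -15) = -15
Root (Wren): max(9, -15) = 9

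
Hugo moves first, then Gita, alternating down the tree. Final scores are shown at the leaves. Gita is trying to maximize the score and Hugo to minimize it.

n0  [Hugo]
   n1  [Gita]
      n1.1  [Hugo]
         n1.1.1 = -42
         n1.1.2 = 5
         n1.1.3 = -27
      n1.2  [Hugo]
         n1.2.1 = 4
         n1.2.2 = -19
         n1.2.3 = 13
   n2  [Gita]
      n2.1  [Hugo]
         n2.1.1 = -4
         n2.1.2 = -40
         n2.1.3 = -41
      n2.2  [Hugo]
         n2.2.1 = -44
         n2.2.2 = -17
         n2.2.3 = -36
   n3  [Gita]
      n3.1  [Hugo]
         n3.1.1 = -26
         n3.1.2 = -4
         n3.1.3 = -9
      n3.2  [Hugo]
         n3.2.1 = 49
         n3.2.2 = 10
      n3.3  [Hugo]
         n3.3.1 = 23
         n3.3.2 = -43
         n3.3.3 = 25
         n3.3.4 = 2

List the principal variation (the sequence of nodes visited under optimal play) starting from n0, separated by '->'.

n1.1 (Hugo): min(-42, 5, -27) = -42
n1.2 (Hugo): min(4, -19, 13) = -19
n1 (Gita): max(-42, -19) = -19
n2.1 (Hugo): min(-4, -40, -41) = -41
n2.2 (Hugo): min(-44, -17, -36) = -44
n2 (Gita): max(-41, -44) = -41
n3.1 (Hugo): min(-26, -4, -9) = -26
n3.2 (Hugo): min(49, 10) = 10
n3.3 (Hugo): min(23, -43, 25, 2) = -43
n3 (Gita): max(-26, 10, -43) = 10
n0 (Hugo): min(-19, -41, 10) = -41
At n0, Hugo picks n2 (lowest: -41).
At n2, Gita picks n2.1 (highest: -41).
At n2.1, Hugo picks n2.1.3 (lowest: -41).
Terminal value -41.

n0 -> n2 -> n2.1 -> n2.1.3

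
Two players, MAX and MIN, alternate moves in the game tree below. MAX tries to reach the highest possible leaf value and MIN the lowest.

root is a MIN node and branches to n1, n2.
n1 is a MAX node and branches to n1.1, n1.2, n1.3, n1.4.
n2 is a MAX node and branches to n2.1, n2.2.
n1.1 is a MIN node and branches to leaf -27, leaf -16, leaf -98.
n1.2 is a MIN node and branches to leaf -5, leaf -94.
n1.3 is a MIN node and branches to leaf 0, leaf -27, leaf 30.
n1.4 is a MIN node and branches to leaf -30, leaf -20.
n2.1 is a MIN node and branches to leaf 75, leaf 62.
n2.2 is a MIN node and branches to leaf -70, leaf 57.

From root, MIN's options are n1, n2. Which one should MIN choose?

n1.1 (MIN): min(-27, -16, -98) = -98
n1.2 (MIN): min(-5, -94) = -94
n1.3 (MIN): min(0, -27, 30) = -27
n1.4 (MIN): min(-30, -20) = -30
n1 (MAX): max(-98, -94, -27, -30) = -27
n2.1 (MIN): min(75, 62) = 62
n2.2 (MIN): min(-70, 57) = -70
n2 (MAX): max(62, -70) = 62
root (MIN): min(-27, 62) = -27
MIN at root wants the lowest of {n1=-27, n2=62}, so chooses n1.

n1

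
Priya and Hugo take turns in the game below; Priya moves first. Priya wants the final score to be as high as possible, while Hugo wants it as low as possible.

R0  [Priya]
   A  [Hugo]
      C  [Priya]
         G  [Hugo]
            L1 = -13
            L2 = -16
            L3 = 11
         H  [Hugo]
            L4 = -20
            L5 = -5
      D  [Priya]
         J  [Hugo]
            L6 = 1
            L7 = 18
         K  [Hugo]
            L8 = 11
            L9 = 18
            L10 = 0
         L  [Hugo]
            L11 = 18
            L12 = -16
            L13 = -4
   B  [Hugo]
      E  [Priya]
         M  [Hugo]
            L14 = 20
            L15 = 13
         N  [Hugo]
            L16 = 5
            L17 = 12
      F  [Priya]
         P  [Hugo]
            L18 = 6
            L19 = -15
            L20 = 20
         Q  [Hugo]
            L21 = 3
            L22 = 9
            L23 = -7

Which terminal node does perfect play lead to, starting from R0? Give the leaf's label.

L23

G (Hugo): min(-13, -16, 11) = -16
H (Hugo): min(-20, -5) = -20
C (Priya): max(-16, -20) = -16
J (Hugo): min(1, 18) = 1
K (Hugo): min(11, 18, 0) = 0
L (Hugo): min(18, -16, -4) = -16
D (Priya): max(1, 0, -16) = 1
A (Hugo): min(-16, 1) = -16
M (Hugo): min(20, 13) = 13
N (Hugo): min(5, 12) = 5
E (Priya): max(13, 5) = 13
P (Hugo): min(6, -15, 20) = -15
Q (Hugo): min(3, 9, -7) = -7
F (Priya): max(-15, -7) = -7
B (Hugo): min(13, -7) = -7
R0 (Priya): max(-16, -7) = -7
At R0, Priya picks B (highest: -7).
At B, Hugo picks F (lowest: -7).
At F, Priya picks Q (highest: -7).
At Q, Hugo picks L23 (lowest: -7).
Terminal value -7.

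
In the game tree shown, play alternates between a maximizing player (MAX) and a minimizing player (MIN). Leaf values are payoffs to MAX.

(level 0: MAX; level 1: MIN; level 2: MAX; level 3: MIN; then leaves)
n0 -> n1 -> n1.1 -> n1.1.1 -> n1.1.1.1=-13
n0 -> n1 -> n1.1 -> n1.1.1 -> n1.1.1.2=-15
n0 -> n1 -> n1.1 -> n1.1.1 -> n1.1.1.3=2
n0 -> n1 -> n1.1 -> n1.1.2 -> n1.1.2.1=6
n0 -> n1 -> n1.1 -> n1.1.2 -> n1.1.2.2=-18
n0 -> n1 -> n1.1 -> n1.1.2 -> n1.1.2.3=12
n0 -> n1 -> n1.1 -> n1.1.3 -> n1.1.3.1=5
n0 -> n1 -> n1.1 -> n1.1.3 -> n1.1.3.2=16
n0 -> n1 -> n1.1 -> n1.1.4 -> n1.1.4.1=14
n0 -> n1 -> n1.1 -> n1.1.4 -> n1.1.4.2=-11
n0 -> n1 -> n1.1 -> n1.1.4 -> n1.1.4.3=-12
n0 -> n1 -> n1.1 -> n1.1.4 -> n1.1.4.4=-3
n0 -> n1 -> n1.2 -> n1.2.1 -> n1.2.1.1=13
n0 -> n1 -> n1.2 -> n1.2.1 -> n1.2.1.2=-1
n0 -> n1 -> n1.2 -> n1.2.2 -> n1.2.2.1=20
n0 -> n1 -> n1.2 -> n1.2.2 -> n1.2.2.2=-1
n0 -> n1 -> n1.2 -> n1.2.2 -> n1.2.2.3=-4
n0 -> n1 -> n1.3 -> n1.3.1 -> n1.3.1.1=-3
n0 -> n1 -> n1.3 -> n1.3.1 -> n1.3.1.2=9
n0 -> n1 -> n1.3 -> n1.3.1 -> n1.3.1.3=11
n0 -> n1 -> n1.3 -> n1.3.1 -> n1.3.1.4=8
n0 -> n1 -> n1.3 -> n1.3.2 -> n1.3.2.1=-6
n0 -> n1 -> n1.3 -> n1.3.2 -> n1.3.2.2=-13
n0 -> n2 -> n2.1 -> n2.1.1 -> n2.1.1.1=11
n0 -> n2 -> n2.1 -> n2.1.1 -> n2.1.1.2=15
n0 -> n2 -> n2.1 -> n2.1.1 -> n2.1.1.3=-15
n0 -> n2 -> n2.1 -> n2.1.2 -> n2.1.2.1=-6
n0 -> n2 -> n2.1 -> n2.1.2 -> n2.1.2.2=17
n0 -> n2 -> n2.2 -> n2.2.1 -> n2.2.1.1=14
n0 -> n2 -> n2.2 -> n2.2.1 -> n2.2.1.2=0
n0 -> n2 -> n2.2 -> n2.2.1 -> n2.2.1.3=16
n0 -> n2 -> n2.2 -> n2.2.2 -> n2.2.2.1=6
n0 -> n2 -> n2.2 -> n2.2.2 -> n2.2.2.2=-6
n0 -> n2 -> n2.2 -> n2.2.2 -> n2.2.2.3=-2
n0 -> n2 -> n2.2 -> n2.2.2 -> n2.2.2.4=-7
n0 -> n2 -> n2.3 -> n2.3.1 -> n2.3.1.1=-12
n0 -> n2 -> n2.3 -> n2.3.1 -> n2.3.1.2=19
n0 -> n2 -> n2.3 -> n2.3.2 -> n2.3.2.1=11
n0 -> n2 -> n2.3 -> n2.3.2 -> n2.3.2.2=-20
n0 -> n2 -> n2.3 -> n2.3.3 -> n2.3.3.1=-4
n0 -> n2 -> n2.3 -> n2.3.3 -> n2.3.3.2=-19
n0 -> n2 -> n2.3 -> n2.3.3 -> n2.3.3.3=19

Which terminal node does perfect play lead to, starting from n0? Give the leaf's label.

n1.1.1 (MIN): min(-13, -15, 2) = -15
n1.1.2 (MIN): min(6, -18, 12) = -18
n1.1.3 (MIN): min(5, 16) = 5
n1.1.4 (MIN): min(14, -11, -12, -3) = -12
n1.1 (MAX): max(-15, -18, 5, -12) = 5
n1.2.1 (MIN): min(13, -1) = -1
n1.2.2 (MIN): min(20, -1, -4) = -4
n1.2 (MAX): max(-1, -4) = -1
n1.3.1 (MIN): min(-3, 9, 11, 8) = -3
n1.3.2 (MIN): min(-6, -13) = -13
n1.3 (MAX): max(-3, -13) = -3
n1 (MIN): min(5, -1, -3) = -3
n2.1.1 (MIN): min(11, 15, -15) = -15
n2.1.2 (MIN): min(-6, 17) = -6
n2.1 (MAX): max(-15, -6) = -6
n2.2.1 (MIN): min(14, 0, 16) = 0
n2.2.2 (MIN): min(6, -6, -2, -7) = -7
n2.2 (MAX): max(0, -7) = 0
n2.3.1 (MIN): min(-12, 19) = -12
n2.3.2 (MIN): min(11, -20) = -20
n2.3.3 (MIN): min(-4, -19, 19) = -19
n2.3 (MAX): max(-12, -20, -19) = -12
n2 (MIN): min(-6, 0, -12) = -12
n0 (MAX): max(-3, -12) = -3
At n0, MAX picks n1 (highest: -3).
At n1, MIN picks n1.3 (lowest: -3).
At n1.3, MAX picks n1.3.1 (highest: -3).
At n1.3.1, MIN picks n1.3.1.1 (lowest: -3).
Terminal value -3.

n1.3.1.1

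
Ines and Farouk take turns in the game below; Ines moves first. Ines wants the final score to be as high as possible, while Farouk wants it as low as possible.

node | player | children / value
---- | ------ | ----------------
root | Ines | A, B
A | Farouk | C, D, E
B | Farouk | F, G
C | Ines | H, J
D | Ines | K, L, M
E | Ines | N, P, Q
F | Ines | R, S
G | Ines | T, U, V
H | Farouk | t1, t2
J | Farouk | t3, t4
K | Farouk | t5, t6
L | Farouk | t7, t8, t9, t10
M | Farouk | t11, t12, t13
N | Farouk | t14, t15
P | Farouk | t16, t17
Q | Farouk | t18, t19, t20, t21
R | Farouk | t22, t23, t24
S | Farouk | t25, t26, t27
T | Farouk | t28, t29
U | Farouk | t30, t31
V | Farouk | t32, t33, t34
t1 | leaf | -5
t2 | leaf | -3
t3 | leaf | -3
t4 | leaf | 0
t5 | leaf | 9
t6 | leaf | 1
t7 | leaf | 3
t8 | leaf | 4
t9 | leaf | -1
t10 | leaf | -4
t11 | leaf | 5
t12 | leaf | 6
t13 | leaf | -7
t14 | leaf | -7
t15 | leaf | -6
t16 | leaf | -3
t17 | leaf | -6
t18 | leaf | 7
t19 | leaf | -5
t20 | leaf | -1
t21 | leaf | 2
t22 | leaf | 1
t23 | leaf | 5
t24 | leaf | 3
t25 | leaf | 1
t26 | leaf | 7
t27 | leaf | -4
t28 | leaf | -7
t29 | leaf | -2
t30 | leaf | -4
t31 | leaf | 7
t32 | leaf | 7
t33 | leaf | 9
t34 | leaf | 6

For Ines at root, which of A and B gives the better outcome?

B

H (Farouk): min(-5, -3) = -5
J (Farouk): min(-3, 0) = -3
C (Ines): max(-5, -3) = -3
K (Farouk): min(9, 1) = 1
L (Farouk): min(3, 4, -1, -4) = -4
M (Farouk): min(5, 6, -7) = -7
D (Ines): max(1, -4, -7) = 1
N (Farouk): min(-7, -6) = -7
P (Farouk): min(-3, -6) = -6
Q (Farouk): min(7, -5, -1, 2) = -5
E (Ines): max(-7, -6, -5) = -5
A (Farouk): min(-3, 1, -5) = -5
R (Farouk): min(1, 5, 3) = 1
S (Farouk): min(1, 7, -4) = -4
F (Ines): max(1, -4) = 1
T (Farouk): min(-7, -2) = -7
U (Farouk): min(-4, 7) = -4
V (Farouk): min(7, 9, 6) = 6
G (Ines): max(-7, -4, 6) = 6
B (Farouk): min(1, 6) = 1
Ines prefers the higher value; A=-5, B=1. B is better since 1 > -5.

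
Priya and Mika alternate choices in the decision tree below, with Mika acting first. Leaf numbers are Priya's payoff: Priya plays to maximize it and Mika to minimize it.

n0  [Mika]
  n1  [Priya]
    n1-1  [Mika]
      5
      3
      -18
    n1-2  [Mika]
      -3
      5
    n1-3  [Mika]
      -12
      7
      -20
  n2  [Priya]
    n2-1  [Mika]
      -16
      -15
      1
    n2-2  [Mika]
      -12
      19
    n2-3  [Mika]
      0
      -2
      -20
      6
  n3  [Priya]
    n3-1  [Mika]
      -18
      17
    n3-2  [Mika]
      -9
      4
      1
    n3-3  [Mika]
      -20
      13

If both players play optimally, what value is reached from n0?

-12

n1-1 (Mika): min(5, 3, -18) = -18
n1-2 (Mika): min(-3, 5) = -3
n1-3 (Mika): min(-12, 7, -20) = -20
n1 (Priya): max(-18, -3, -20) = -3
n2-1 (Mika): min(-16, -15, 1) = -16
n2-2 (Mika): min(-12, 19) = -12
n2-3 (Mika): min(0, -2, -20, 6) = -20
n2 (Priya): max(-16, -12, -20) = -12
n3-1 (Mika): min(-18, 17) = -18
n3-2 (Mika): min(-9, 4, 1) = -9
n3-3 (Mika): min(-20, 13) = -20
n3 (Priya): max(-18, -9, -20) = -9
n0 (Mika): min(-3, -12, -9) = -12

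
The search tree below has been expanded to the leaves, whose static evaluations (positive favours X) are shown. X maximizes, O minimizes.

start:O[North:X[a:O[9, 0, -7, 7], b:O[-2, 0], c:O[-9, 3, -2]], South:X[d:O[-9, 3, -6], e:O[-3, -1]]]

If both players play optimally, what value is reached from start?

a (O): min(9, 0, -7, 7) = -7
b (O): min(-2, 0) = -2
c (O): min(-9, 3, -2) = -9
North (X): max(-7, -2, -9) = -2
d (O): min(-9, 3, -6) = -9
e (O): min(-3, -1) = -3
South (X): max(-9, -3) = -3
start (O): min(-2, -3) = -3

-3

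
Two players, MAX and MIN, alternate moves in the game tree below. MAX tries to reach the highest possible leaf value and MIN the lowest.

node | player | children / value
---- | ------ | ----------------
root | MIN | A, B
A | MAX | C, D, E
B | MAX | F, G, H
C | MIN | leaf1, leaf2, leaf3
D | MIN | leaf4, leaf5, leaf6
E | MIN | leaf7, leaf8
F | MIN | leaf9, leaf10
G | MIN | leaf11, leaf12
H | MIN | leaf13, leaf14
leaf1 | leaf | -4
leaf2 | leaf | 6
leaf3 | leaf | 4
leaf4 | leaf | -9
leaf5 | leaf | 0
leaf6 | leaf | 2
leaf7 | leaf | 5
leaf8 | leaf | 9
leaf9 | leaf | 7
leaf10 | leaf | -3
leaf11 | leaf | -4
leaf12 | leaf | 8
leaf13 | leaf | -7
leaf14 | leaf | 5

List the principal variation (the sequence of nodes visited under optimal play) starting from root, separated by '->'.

C (MIN): min(-4, 6, 4) = -4
D (MIN): min(-9, 0, 2) = -9
E (MIN): min(5, 9) = 5
A (MAX): max(-4, -9, 5) = 5
F (MIN): min(7, -3) = -3
G (MIN): min(-4, 8) = -4
H (MIN): min(-7, 5) = -7
B (MAX): max(-3, -4, -7) = -3
root (MIN): min(5, -3) = -3
At root, MIN picks B (lowest: -3).
At B, MAX picks F (highest: -3).
At F, MIN picks leaf10 (lowest: -3).
Terminal value -3.

root -> B -> F -> leaf10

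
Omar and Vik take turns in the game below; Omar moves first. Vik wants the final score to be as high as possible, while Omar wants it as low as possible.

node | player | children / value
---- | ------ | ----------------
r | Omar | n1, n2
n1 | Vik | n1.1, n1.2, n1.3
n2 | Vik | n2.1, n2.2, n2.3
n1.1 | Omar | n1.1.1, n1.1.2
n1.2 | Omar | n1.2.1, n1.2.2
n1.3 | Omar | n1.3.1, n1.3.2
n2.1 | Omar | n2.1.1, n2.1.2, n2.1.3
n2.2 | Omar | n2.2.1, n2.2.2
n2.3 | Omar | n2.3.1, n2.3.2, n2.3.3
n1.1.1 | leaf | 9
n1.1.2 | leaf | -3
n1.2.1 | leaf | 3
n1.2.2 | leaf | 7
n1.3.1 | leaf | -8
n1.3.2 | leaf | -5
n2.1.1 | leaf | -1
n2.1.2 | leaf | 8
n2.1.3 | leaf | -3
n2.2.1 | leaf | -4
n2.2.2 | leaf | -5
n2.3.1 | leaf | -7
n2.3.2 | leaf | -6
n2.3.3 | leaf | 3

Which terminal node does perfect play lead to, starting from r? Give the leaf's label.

n1.1 (Omar): min(9, -3) = -3
n1.2 (Omar): min(3, 7) = 3
n1.3 (Omar): min(-8, -5) = -8
n1 (Vik): max(-3, 3, -8) = 3
n2.1 (Omar): min(-1, 8, -3) = -3
n2.2 (Omar): min(-4, -5) = -5
n2.3 (Omar): min(-7, -6, 3) = -7
n2 (Vik): max(-3, -5, -7) = -3
r (Omar): min(3, -3) = -3
At r, Omar picks n2 (lowest: -3).
At n2, Vik picks n2.1 (highest: -3).
At n2.1, Omar picks n2.1.3 (lowest: -3).
Terminal value -3.

n2.1.3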